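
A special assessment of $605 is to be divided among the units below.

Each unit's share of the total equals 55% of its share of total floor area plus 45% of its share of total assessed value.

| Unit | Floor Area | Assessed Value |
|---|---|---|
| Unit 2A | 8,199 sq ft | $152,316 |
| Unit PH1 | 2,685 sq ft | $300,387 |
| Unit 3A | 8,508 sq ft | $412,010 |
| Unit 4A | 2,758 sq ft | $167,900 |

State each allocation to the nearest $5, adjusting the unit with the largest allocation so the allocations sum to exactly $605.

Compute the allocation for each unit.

Unit 2A: $165 · Unit PH1: $120 · Unit 3A: $235 · Unit 4A: $85

Floor area total 22,150; assessed value total 1,032,613.
Blended shares (55% floor area + 45% assessed value): Unit 2A 0.2700; Unit PH1 0.1976; Unit 3A 0.3908; Unit 4A 0.1417.
Proportional shares: Unit 2A 163.33; Unit PH1 119.53; Unit 3A 236.44; Unit 4A 85.70.
After rounding ($5): Unit 2A $165; Unit PH1 $120; Unit 3A $235; Unit 4A $85. Sum = $605.
Rounded total matches; no reconciliation needed.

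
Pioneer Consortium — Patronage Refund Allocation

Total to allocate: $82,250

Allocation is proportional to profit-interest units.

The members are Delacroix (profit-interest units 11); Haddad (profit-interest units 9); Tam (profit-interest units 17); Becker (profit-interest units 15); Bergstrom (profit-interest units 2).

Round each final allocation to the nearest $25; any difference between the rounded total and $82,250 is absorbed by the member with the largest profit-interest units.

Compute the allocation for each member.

Combined profit-interest units = 11 + 9 + 17 + 15 + 2 = 54.
Proportional shares: Delacroix 16,754.63; Haddad 13,708.33; Tam 25,893.52; Becker 22,847.22; Bergstrom 3,046.30.
After rounding ($25): Delacroix $16,750; Haddad $13,700; Tam $25,900; Becker $22,850; Bergstrom $3,050. Sum = $82,250.
No rounding difference to absorb.

Delacroix: $16,750; Haddad: $13,700; Tam: $25,900; Becker: $22,850; Bergstrom: $3,050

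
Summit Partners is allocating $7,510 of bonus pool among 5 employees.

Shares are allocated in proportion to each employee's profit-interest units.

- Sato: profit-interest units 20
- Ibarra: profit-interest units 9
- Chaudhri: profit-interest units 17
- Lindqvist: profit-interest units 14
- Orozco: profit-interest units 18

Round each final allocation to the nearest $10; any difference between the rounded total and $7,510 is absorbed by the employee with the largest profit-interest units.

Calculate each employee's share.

Profit-interest units total: 78.
Unrounded shares: Sato 20/78 × $7,510 = 1,925.64; Ibarra 9/78 × $7,510 = 866.54; Chaudhri 17/78 × $7,510 = 1,636.79; Lindqvist 14/78 × $7,510 = 1,347.95; Orozco 18/78 × $7,510 = 1,733.08.
Rounded to nearest $10: Sato $1,930; Ibarra $870; Chaudhri $1,640; Lindqvist $1,350; Orozco $1,730. Sum = $7,520.
Difference $7,510 − $7,520 = −$10 applied to largest profit-interest units (Sato): Sato becomes $1,920.

Sato: $1,920; Ibarra: $870; Chaudhri: $1,640; Lindqvist: $1,350; Orozco: $1,730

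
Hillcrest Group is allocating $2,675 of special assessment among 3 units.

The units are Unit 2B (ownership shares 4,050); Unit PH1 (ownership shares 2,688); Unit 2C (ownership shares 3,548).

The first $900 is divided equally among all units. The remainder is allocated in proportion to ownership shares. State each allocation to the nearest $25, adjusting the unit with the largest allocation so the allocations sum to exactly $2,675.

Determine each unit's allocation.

Unit 2B: $1,000 | Unit PH1: $775 | Unit 2C: $900

First tranche $900 split equally: $300 each.
Remainder $1,775 by ownership shares (total 10,286): Unit 2B 698.89 → $700; Unit PH1 463.85 → $475; Unit 2C 612.26 → $600.
Totals: Unit 2B $300 + $700 = $1,000; Unit PH1 $300 + $475 = $775; Unit 2C $300 + $600 = $900.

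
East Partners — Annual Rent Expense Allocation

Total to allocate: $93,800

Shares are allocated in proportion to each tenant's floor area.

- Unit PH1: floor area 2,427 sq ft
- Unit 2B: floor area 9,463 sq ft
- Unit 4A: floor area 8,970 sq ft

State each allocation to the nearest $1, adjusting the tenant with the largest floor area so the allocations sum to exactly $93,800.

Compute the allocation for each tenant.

Unit PH1: $10,913 | Unit 2B: $42,552 | Unit 4A: $40,335

Total floor area = 2,427 + 9,463 + 8,970 = 20,860.
Raw shares: Unit PH1 10,913.36; Unit 2B 42,551.74; Unit 4A 40,334.90.
At nearest $1: Unit PH1 $10,913; Unit 2B $42,552; Unit 4A $40,335. Sum = $93,800.
Sum already equals the total — no adjustment.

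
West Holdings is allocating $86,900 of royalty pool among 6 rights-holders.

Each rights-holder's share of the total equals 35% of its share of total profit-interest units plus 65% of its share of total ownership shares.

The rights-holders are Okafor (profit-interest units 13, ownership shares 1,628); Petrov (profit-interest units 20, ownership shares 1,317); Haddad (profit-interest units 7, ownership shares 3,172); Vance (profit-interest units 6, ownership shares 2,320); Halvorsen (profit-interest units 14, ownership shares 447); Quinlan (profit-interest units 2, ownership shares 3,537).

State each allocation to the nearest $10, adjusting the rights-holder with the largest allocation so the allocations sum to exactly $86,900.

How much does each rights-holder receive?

Okafor: $13,780 | Petrov: $15,800 | Haddad: $17,860 | Vance: $13,490 | Halvorsen: $8,900 | Quinlan: $17,070

Profit-interest units total 62; ownership shares total 12,421.
Composite weights (35% profit-interest units + 65% ownership shares): Okafor 0.1586; Petrov 0.1818; Haddad 0.2055; Vance 0.1553; Halvorsen 0.1024; Quinlan 0.1964.
Proportional shares: Okafor 13,780.73; Petrov 15,800.40; Haddad 17,858.75; Vance 13,493.68; Halvorsen 8,900.65; Quinlan 17,065.78.
After rounding ($10): Okafor $13,780; Petrov $15,800; Haddad $17,860; Vance $13,490; Halvorsen $8,900; Quinlan $17,070. Sum = $86,900.
Rounded total matches; no reconciliation needed.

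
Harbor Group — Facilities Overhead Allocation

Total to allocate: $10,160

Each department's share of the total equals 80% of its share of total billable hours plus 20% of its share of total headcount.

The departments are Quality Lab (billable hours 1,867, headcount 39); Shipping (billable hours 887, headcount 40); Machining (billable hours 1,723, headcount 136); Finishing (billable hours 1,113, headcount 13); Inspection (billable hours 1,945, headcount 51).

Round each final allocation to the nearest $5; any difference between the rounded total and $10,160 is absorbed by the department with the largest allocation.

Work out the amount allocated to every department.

Billable hours total 7,535; headcount total 279.
Composite weights (80% billable hours + 20% headcount): Quality Lab 0.2262; Shipping 0.1228; Machining 0.2804; Finishing 0.1275; Inspection 0.2431.
Proportional shares: Quality Lab 2,297.97; Shipping 1,248.13; Machining 2,849.11; Finishing 1,295.27; Inspection 2,469.51.
After rounding ($5): Quality Lab $2,300; Shipping $1,250; Machining $2,850; Finishing $1,295; Inspection $2,470. Sum = $10,165.
Difference $10,160 − $10,165 = −$5 applied to largest allocation (Machining): Machining becomes $2,845.

Quality Lab: $2,300 · Shipping: $1,250 · Machining: $2,845 · Finishing: $1,295 · Inspection: $2,470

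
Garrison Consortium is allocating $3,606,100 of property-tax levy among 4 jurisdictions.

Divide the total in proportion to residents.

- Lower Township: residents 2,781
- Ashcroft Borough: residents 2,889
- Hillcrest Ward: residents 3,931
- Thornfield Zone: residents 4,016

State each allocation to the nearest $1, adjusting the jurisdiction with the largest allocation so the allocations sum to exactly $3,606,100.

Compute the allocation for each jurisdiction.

Lower Township: $736,474 · Ashcroft Borough: $765,075 · Hillcrest Ward: $1,041,021 · Thornfield Zone: $1,063,530

Residents total: 13,617.
Proportional shares: Lower Township 2,781/13,617 × $3,606,100 = 736,473.83; Ashcroft Borough 2,889/13,617 × $3,606,100 = 765,074.75; Hillcrest Ward 3,931/13,617 × $3,606,100 = 1,041,020.72; Thornfield Zone 4,016/13,617 × $3,606,100 = 1,063,530.70.
At nearest $1: Lower Township $736,474; Ashcroft Borough $765,075; Hillcrest Ward $1,041,021; Thornfield Zone $1,063,531. Sum = $3,606,101.
Difference $3,606,100 − $3,606,101 = −$1 applied to largest allocation (Thornfield Zone): Thornfield Zone becomes $1,063,530.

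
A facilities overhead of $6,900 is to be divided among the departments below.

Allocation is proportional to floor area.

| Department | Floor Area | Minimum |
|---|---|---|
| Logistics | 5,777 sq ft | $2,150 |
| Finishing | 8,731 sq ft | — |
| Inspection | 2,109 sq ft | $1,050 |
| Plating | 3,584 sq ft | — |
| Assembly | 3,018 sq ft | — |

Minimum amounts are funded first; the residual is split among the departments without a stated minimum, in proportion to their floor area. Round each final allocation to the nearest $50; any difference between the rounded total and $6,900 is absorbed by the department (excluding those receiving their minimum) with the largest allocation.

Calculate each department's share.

Guaranteed amounts: Logistics $2,150; Inspection $1,050. Remaining pool $3,700.
Remaining pool split over remaining floor area 15,333: Finishing 2,106.87 → $2,100; Plating 864.85 → $850; Assembly 728.27 → $750.

Logistics: $2,150; Finishing: $2,100; Inspection: $1,050; Plating: $850; Assembly: $750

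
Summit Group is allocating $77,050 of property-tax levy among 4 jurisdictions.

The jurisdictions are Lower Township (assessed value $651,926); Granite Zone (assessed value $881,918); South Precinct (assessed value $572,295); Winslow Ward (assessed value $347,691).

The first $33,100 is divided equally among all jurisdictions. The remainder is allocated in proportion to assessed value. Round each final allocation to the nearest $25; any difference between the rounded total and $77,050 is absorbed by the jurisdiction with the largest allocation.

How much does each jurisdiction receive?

Lower Township: $19,950 | Granite Zone: $24,075 | South Precinct: $18,525 | Winslow Ward: $14,500

$33,100 shared equally gives $8,275 per jurisdiction.
Remainder $43,950 by assessed value (total 2,453,830): Lower Township 11,676.50 → $11,675; Granite Zone 15,795.84 → $15,800; South Precinct 10,250.25 → $10,250; Winslow Ward 6,227.42 → $6,225.
Totals: Lower Township $8,275 + $11,675 = $19,950; Granite Zone $8,275 + $15,800 = $24,075; South Precinct $8,275 + $10,250 = $18,525; Winslow Ward $8,275 + $6,225 = $14,500.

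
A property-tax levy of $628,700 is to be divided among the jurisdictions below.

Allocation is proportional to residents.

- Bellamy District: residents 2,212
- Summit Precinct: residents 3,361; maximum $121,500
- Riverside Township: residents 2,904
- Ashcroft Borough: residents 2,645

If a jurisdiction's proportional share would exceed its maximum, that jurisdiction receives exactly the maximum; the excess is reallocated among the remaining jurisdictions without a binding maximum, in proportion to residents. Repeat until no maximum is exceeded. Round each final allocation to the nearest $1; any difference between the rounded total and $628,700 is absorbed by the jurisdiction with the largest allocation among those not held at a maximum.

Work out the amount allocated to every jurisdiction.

Residents total: 11,122.
Unconstrained shares: Bellamy District 125,039.06; Summit Precinct 189,989.27; Riverside Township 164,156.16; Ashcroft Borough 149,515.51.
Held at cap: Summit Precinct ($121,500); remaining pool $507,200 reallocated over remaining residents 7,761.
Redistributed shares: Bellamy District 144,559.52 → $144,560; Riverside Township 189,783.38 → $189,783; Ashcroft Borough 172,857.11 → $172,857.

Bellamy District: $144,560; Summit Precinct: $121,500; Riverside Township: $189,783; Ashcroft Borough: $172,857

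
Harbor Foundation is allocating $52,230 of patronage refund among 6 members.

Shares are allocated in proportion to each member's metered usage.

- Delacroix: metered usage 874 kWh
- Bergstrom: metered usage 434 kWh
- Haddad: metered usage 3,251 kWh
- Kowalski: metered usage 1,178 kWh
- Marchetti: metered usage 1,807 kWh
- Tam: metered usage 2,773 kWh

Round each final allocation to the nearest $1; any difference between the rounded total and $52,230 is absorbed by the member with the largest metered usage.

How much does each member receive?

Total metered usage = 874 + 434 + 3,251 + 1,178 + 1,807 + 2,773 = 10,317.
Pro-rata amounts: Delacroix 4,424.64; Bergstrom 2,197.13; Haddad 16,458.25; Kowalski 5,963.65; Marchetti 9,147.97; Tam 14,038.36.
At nearest $1: Delacroix $4,425; Bergstrom $2,197; Haddad $16,458; Kowalski $5,964; Marchetti $9,148; Tam $14,038. Sum = $52,230.
No rounding difference to absorb.

Delacroix: $4,425 | Bergstrom: $2,197 | Haddad: $16,458 | Kowalski: $5,964 | Marchetti: $9,148 | Tam: $14,038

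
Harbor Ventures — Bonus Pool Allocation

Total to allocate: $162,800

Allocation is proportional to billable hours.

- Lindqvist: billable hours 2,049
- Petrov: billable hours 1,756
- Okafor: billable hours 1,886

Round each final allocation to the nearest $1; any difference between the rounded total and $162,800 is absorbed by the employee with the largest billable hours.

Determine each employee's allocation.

Sum of billable hours: 2,049 + 1,756 + 1,886 = 5,691.
Unrounded shares: Lindqvist 58,614.87; Petrov 50,233.14; Okafor 53,951.99.
At nearest $1: Lindqvist $58,615; Petrov $50,233; Okafor $53,952. Sum = $162,800.
No rounding difference to absorb.

Lindqvist: $58,615 · Petrov: $50,233 · Okafor: $53,952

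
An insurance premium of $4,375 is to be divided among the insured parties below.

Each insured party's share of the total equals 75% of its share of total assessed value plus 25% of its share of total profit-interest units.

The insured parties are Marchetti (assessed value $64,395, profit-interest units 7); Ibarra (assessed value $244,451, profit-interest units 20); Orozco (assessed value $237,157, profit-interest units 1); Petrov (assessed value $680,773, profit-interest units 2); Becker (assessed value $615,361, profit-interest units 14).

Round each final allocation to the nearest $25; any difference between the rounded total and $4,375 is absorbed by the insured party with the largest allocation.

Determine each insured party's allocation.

Totals — assessed value 1,842,137, profit-interest units 44.
Combined weights (75% assessed value + 25% profit-interest units): Marchetti 0.0660; Ibarra 0.2132; Orozco 0.1022; Petrov 0.2885; Becker 0.3301.
Raw shares: Marchetti 288.71; Ibarra 932.58; Orozco 447.29; Petrov 1,262.32; Becker 1,444.10.
After rounding ($25): Marchetti $300; Ibarra $925; Orozco $450; Petrov $1,250; Becker $1,450. Sum = $4,375.
Rounded total matches; no reconciliation needed.

Marchetti: $300; Ibarra: $925; Orozco: $450; Petrov: $1,250; Becker: $1,450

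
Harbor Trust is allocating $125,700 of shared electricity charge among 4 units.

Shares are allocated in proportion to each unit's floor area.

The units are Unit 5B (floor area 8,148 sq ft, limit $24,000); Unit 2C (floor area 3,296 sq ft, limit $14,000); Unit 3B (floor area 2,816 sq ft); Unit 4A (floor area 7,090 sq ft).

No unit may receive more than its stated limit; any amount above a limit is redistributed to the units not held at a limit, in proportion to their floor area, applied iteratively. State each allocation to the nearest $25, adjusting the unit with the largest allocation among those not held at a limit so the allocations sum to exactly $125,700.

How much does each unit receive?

Total floor area = 21,350.
Pro-rata shares before constraints: Unit 5B 47,972.07; Unit 2C 19,405.49; Unit 3B 16,579.45; Unit 4A 41,743.00.
Capped: Unit 5B ($24,000), Unit 2C ($14,000); balance $87,700 reallocated over remaining floor area 9,906.
Redistributed shares: Unit 3B 24,930.67 → $24,925; Unit 4A 62,769.33 → $62,775.

Unit 5B: $24,000; Unit 2C: $14,000; Unit 3B: $24,925; Unit 4A: $62,775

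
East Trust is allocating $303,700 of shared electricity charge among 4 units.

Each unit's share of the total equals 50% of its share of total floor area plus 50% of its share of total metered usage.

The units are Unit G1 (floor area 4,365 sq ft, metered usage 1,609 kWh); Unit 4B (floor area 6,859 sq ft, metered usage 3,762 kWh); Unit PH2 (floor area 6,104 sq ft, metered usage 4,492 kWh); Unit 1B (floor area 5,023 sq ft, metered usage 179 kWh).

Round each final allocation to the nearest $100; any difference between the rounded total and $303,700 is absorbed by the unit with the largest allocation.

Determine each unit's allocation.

Floor area total 22,351; metered usage total 10,042.
Blended shares (50% floor area + 50% metered usage): Unit G1 0.1778; Unit 4B 0.3408; Unit PH2 0.3602; Unit 1B 0.1213.
Pro-rata amounts: Unit G1 53,985.76; Unit 4B 103,486.26; Unit PH2 109,395.57; Unit 1B 36,832.40.
After rounding ($100): Unit G1 $54,000; Unit 4B $103,500; Unit PH2 $109,400; Unit 1B $36,800. Sum = $303,700.
Rounded total matches; no reconciliation needed.

Unit G1: $54,000; Unit 4B: $103,500; Unit PH2: $109,400; Unit 1B: $36,800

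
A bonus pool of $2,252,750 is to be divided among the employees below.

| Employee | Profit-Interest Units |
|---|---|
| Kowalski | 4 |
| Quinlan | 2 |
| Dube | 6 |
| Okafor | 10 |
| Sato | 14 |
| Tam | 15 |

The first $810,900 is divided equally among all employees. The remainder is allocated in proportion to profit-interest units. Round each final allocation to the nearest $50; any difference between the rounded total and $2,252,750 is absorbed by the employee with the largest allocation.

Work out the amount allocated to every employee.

Kowalski: $248,250 · Quinlan: $191,700 · Dube: $304,800 · Okafor: $417,850 · Sato: $530,950 · Tam: $559,200

First tranche $810,900 split equally: $135,150 each.
Remainder $1,441,850 by profit-interest units (total 51): Kowalski 113,086.27 → $113,100; Quinlan 56,543.14 → $56,550; Dube 169,629.41 → $169,650; Okafor 282,715.69 → $282,700; Sato 395,801.96 → $395,800; Tam 424,073.53 → $424,050.
Totals: Kowalski $135,150 + $113,100 = $248,250; Quinlan $135,150 + $56,550 = $191,700; Dube $135,150 + $169,650 = $304,800; Okafor $135,150 + $282,700 = $417,850; Sato $135,150 + $395,800 = $530,950; Tam $135,150 + $424,050 = $559,200.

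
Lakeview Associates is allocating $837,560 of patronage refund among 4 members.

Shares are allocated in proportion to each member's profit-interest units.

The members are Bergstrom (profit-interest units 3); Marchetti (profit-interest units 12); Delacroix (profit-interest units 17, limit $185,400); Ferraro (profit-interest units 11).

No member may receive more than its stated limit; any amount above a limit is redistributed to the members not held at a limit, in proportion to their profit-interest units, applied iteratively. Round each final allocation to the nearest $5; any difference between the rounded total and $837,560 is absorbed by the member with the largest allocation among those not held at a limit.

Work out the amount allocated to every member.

Bergstrom: $75,250; Marchetti: $300,995; Delacroix: $185,400; Ferraro: $275,915

Total profit-interest units = 43.
Proportional shares (ignoring caps): Bergstrom 58,434.42; Marchetti 233,737.67; Delacroix 331,128.37; Ferraro 214,259.53.
Capped: Delacroix ($185,400); residual $652,160 reallocated over remaining profit-interest units 26.
Shares after redistribution: Bergstrom 75,249.23 → $75,250; Marchetti 300,996.92 → $300,995; Ferraro 275,913.85 → $275,915.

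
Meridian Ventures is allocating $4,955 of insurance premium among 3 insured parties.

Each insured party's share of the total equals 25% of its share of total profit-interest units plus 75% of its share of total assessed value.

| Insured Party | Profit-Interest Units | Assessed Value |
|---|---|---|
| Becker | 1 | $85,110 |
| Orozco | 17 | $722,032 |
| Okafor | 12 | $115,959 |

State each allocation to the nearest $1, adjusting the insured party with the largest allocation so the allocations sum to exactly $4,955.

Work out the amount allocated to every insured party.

Becker: $384 · Orozco: $3,609 · Okafor: $962

Profit-interest units total 30; assessed value total 923,101.
Combined weights (25% profit-interest units + 75% assessed value): Becker 0.0775; Orozco 0.7283; Okafor 0.1942.
Proportional shares: Becker 383.93; Orozco 3,608.74; Okafor 962.33.
At nearest $1: Becker $384; Orozco $3,609; Okafor $962. Sum = $4,955.
No rounding difference to absorb.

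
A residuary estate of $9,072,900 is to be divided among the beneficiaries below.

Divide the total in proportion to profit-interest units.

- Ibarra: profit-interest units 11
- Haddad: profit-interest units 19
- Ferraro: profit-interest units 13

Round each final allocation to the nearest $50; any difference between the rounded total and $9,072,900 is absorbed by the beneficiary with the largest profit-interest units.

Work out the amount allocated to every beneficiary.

Sum of profit-interest units: 43.
Proportional shares: Ibarra 11/43 × $9,072,900 = 2,320,974.42; Haddad 19/43 × $9,072,900 = 4,008,955.81; Ferraro 13/43 × $9,072,900 = 2,742,969.77.
Rounded to nearest $50: Ibarra $2,320,950; Haddad $4,008,950; Ferraro $2,742,950. Sum = $9,072,850.
Difference $9,072,900 − $9,072,850 = +$50 applied to largest profit-interest units (Haddad): Haddad becomes $4,009,000.

Ibarra: $2,320,950; Haddad: $4,009,000; Ferraro: $2,742,950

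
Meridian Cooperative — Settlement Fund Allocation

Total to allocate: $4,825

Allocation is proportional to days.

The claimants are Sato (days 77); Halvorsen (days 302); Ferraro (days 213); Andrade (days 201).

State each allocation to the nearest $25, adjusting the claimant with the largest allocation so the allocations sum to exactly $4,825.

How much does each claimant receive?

Sato: $475 | Halvorsen: $1,825 | Ferraro: $1,300 | Andrade: $1,225

Combined days = 793.
Proportional shares: Sato 77/793 × $4,825 = 468.51; Halvorsen 302/793 × $4,825 = 1,837.52; Ferraro 213/793 × $4,825 = 1,296.00; Andrade 201/793 × $4,825 = 1,222.98.
After rounding ($25): Sato $475; Halvorsen $1,850; Ferraro $1,300; Andrade $1,225. Sum = $4,850.
Difference $4,825 − $4,850 = −$25 applied to largest allocation (Halvorsen): Halvorsen becomes $1,825.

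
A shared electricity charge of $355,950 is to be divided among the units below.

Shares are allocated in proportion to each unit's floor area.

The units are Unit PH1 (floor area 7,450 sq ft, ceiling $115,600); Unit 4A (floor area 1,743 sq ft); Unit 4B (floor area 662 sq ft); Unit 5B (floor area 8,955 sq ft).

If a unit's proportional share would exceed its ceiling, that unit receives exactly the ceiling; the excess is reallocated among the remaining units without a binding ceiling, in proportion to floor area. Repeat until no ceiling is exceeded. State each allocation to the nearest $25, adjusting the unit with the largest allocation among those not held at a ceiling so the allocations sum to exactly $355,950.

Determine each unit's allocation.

Unit PH1: $115,600; Unit 4A: $36,875; Unit 4B: $14,000; Unit 5B: $189,475

Total floor area = 18,810.
Pro-rata shares before constraints: Unit PH1 140,979.67; Unit 4A 32,983.56; Unit 4B 12,527.32; Unit 5B 169,459.45.
Capped: Unit PH1 ($115,600); remaining pool $240,350 reallocated over remaining floor area 11,360.
Remaining shares: Unit 4A 36,877.65 → $36,875; Unit 4B 14,006.31 → $14,000; Unit 5B 189,466.04 → $189,475.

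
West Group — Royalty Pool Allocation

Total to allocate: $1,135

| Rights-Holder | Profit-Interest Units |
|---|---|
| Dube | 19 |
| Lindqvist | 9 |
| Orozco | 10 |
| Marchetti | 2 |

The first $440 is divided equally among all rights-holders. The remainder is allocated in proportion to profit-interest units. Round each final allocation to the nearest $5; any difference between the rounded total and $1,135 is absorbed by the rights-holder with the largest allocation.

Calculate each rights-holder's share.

First tranche $440 split equally: $110 each.
Remainder $695 by profit-interest units (total 40): Dube 330.12 → $330; Lindqvist 156.38 → $155; Orozco 173.75 → $175; Marchetti 34.75 → $35.
Totals: Dube $110 + $330 = $440; Lindqvist $110 + $155 = $265; Orozco $110 + $175 = $285; Marchetti $110 + $35 = $145.

Dube: $440; Lindqvist: $265; Orozco: $285; Marchetti: $145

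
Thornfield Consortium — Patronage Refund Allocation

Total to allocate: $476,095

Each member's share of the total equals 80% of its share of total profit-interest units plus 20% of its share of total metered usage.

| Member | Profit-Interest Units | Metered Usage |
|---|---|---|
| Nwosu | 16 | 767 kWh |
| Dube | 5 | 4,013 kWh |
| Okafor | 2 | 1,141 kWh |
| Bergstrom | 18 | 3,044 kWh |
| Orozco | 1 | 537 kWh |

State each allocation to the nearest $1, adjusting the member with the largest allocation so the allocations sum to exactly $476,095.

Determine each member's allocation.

Totals — profit-interest units 42, metered usage 9,502.
Combined weights (80% profit-interest units + 20% metered usage): Nwosu 0.3209; Dube 0.1797; Okafor 0.0621; Bergstrom 0.4069; Orozco 0.0304.
Unrounded shares: Nwosu 152,781.68; Dube 85,556.43; Okafor 29,570.85; Bergstrom 193,736.32; Orozco 14,449.72.
Rounded to nearest $1: Nwosu $152,782; Dube $85,556; Okafor $29,571; Bergstrom $193,736; Orozco $14,450. Sum = $476,095.
No rounding difference to absorb.

Nwosu: $152,782 | Dube: $85,556 | Okafor: $29,571 | Bergstrom: $193,736 | Orozco: $14,450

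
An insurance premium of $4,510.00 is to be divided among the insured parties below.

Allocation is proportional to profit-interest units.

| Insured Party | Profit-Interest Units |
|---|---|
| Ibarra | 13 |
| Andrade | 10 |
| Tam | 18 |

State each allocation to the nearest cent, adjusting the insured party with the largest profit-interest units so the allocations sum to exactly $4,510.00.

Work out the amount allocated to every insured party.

Profit-interest units total: 13 + 10 + 18 = 41.
Pro-rata amounts: Ibarra 1,430.0000; Andrade 1,100.0000; Tam 1,980.0000.
After rounding (cent): Ibarra $1,430.00; Andrade $1,100.00; Tam $1,980.00. Sum = $4,510.00.
Rounded total matches; no reconciliation needed.

Ibarra: $1,430.00; Andrade: $1,100.00; Tam: $1,980.00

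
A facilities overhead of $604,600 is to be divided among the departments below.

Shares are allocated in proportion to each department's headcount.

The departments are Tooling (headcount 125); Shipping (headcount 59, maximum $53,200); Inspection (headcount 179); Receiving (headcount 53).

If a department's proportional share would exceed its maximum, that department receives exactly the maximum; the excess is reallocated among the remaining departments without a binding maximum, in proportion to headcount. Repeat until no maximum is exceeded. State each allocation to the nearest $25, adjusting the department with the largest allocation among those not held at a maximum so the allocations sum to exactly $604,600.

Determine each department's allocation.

Headcount total: 416.
Unconstrained shares: Tooling 181,670.67; Shipping 85,748.56; Inspection 260,152.40; Receiving 77,028.37.
Held at cap: Shipping ($53,200); balance $551,400 reallocated over remaining headcount 357.
Redistributed shares: Tooling 193,067.23 → $193,075; Inspection 276,472.27 → $276,475; Receiving 81,860.50 → $81,850.

Tooling: $193,075 · Shipping: $53,200 · Inspection: $276,475 · Receiving: $81,850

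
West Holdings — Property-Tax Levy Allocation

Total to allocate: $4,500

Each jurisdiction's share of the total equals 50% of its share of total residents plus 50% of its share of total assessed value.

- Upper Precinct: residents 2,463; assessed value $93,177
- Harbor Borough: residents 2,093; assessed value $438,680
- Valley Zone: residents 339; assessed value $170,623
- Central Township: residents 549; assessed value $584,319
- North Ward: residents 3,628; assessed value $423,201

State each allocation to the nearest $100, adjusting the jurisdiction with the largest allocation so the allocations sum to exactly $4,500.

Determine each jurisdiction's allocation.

Residents total 9,072; assessed value total 1,710,000.
Combined weights (50% residents + 50% assessed value): Upper Precinct 0.1630; Harbor Borough 0.2436; Valley Zone 0.0686; Central Township 0.2011; North Ward 0.3237.
Proportional shares: Upper Precinct 733.46; Harbor Borough 1,096.31; Valley Zone 308.58; Central Township 905.00; North Ward 1,456.65.
After rounding ($100): Upper Precinct $700; Harbor Borough $1,100; Valley Zone $300; Central Township $900; North Ward $1,500. Sum = $4,500.
No rounding difference to absorb.

Upper Precinct: $700 | Harbor Borough: $1,100 | Valley Zone: $300 | Central Township: $900 | North Ward: $1,500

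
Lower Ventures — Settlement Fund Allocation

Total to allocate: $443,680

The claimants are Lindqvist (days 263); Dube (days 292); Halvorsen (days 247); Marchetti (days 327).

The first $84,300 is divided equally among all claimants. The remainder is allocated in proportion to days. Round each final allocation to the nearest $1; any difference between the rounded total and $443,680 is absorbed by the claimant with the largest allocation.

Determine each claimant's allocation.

$84,300 shared equally gives $21,075 per claimant.
Remainder $359,380 by days (total 1,129): Lindqvist 83,717.40 → $83,717; Dube 92,948.59 → $92,949; Halvorsen 78,624.32 → $78,624; Marchetti 104,089.69 → $104,090.
Totals: Lindqvist $21,075 + $83,717 = $104,792; Dube $21,075 + $92,949 = $114,024; Halvorsen $21,075 + $78,624 = $99,699; Marchetti $21,075 + $104,090 = $125,165.

Lindqvist: $104,792; Dube: $114,024; Halvorsen: $99,699; Marchetti: $125,165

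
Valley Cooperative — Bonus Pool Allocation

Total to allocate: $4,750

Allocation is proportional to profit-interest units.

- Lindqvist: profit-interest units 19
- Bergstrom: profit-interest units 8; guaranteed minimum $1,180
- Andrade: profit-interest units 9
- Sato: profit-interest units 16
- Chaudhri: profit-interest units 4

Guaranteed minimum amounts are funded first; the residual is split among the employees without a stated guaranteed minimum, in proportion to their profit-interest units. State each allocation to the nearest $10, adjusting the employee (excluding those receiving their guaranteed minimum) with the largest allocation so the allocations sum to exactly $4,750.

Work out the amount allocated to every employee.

Lindqvist: $1,410 | Bergstrom: $1,180 | Andrade: $670 | Sato: $1,190 | Chaudhri: $300

Fund the minimums — Bergstrom $1,180. Residual $3,570.
Residual split over remaining profit-interest units 48: Lindqvist 1,413.12 → $1,410; Andrade 669.38 → $670; Sato 1,190.00 → $1,190; Chaudhri 297.50 → $300.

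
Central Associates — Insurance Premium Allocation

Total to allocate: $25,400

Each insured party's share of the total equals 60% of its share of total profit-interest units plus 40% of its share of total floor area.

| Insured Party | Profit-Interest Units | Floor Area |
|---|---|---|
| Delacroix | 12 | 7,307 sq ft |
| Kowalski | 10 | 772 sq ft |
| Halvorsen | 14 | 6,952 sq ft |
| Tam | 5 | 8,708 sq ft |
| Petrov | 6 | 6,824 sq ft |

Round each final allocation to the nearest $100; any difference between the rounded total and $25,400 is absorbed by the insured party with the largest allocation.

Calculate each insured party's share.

Delacroix: $6,300 | Kowalski: $3,500 | Halvorsen: $6,900 | Tam: $4,500 | Petrov: $4,200

Totals — profit-interest units 47, floor area 30,563.
Composite weights (60% profit-interest units + 40% floor area): Delacroix 0.2488; Kowalski 0.1378; Halvorsen 0.2697; Tam 0.1778; Petrov 0.1659.
Proportional shares: Delacroix 6,320.12; Kowalski 3,499.19; Halvorsen 6,850.61; Tam 4,516.06; Petrov 4,214.02.
At nearest $100: Delacroix $6,300; Kowalski $3,500; Halvorsen $6,900; Tam $4,500; Petrov $4,200. Sum = $25,400.
Rounded total matches; no reconciliation needed.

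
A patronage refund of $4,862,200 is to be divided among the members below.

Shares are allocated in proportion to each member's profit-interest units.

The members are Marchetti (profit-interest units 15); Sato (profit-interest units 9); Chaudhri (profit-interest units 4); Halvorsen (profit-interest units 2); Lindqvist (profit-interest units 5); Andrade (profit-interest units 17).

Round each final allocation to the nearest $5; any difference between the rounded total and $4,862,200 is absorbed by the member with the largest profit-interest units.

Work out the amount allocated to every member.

Total profit-interest units = 52.
Pro-rata amounts: Marchetti 15/52 × $4,862,200 = 1,402,557.69; Sato 9/52 × $4,862,200 = 841,534.62; Chaudhri 4/52 × $4,862,200 = 374,015.38; Halvorsen 2/52 × $4,862,200 = 187,007.69; Lindqvist 5/52 × $4,862,200 = 467,519.23; Andrade 17/52 × $4,862,200 = 1,589,565.38.
After rounding ($5): Marchetti $1,402,560; Sato $841,535; Chaudhri $374,015; Halvorsen $187,010; Lindqvist $467,520; Andrade $1,589,565. Sum = $4,862,205.
Difference $4,862,200 − $4,862,205 = −$5 applied to largest profit-interest units (Andrade): Andrade becomes $1,589,560.

Marchetti: $1,402,560; Sato: $841,535; Chaudhri: $374,015; Halvorsen: $187,010; Lindqvist: $467,520; Andrade: $1,589,560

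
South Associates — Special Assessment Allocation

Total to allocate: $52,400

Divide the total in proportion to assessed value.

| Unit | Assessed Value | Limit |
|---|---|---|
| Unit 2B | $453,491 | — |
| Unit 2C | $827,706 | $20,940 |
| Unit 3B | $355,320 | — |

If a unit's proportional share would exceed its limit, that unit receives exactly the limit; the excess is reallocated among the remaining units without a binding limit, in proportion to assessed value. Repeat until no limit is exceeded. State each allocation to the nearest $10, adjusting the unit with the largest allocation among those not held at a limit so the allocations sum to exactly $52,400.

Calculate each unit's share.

Unit 2B: $17,640 | Unit 2C: $20,940 | Unit 3B: $13,820

Total assessed value = 1,636,517.
Unconstrained shares: Unit 2B 14,520.43; Unit 2C 26,502.50; Unit 3B 11,377.07.
Cap binds for Unit 2C ($20,940); balance $31,460 reallocated over remaining assessed value 808,811.
Redistributed shares: Unit 2B 17,639.26 → $17,640; Unit 3B 13,820.74 → $13,820.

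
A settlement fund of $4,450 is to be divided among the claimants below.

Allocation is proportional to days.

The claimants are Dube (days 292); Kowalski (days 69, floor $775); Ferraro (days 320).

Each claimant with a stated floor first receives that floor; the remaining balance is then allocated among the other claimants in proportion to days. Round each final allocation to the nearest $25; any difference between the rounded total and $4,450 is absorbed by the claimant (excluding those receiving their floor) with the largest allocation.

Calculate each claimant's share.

Dube: $1,750 · Kowalski: $775 · Ferraro: $1,925

Minimums first: Kowalski $775. Remaining pool $3,675.
Remaining pool split over remaining days 612: Dube 1,753.43 → $1,750; Ferraro 1,921.57 → $1,925.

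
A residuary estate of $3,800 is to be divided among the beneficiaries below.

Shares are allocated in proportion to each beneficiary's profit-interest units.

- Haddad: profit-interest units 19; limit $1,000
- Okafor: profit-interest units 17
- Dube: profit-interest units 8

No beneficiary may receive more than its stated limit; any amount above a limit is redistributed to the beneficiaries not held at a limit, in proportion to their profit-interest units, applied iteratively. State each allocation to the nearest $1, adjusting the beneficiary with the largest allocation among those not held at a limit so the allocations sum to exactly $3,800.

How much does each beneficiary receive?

Haddad: $1,000 · Okafor: $1,904 · Dube: $896

Profit-interest units total: 44.
Pro-rata shares before constraints: Haddad 1,640.91; Okafor 1,468.18; Dube 690.91.
Cap binds for Haddad ($1,000); residual $2,800 reallocated over remaining profit-interest units 25.
Remaining shares: Okafor 1,904.00 → $1,904; Dube 896.00 → $896.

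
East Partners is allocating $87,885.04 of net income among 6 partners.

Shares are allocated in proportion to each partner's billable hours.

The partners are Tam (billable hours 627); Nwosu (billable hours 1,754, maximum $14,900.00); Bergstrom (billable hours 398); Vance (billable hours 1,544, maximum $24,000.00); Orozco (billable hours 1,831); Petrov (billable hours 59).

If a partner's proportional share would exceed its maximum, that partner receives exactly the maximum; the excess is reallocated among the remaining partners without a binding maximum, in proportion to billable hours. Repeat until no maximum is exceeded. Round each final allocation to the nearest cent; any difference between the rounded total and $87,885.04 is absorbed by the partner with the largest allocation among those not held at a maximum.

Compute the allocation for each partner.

Tam: $10,536.40; Nwosu: $14,900.00; Bergstrom: $6,688.18; Vance: $24,000.00; Orozco: $30,769.00; Petrov: $991.46

Combined billable hours = 6,213.
Pro-rata shares before constraints: Tam 8,869.1325; Nwosu 24,810.9384; Bergstrom 5,629.8480; Vance 21,840.4155; Orozco 25,900.1301; Petrov 834.5755.
Cap binds for Nwosu ($14,900.00); remaining pool $72,985.04 reallocated over remaining billable hours 4,459.
Cap binds for Vance ($24,000.00); remaining pool $48,985.04 reallocated over remaining billable hours 2,915.
Remaining shares: Tam 10,536.4048 → $10,536.40; Bergstrom 6,688.1804 → $6,688.18; Orozco 30,768.9908 → $30,768.99; Petrov 991.4639 → $991.46.
Rounding difference +$0.01 applied to Orozco → $30,769.00.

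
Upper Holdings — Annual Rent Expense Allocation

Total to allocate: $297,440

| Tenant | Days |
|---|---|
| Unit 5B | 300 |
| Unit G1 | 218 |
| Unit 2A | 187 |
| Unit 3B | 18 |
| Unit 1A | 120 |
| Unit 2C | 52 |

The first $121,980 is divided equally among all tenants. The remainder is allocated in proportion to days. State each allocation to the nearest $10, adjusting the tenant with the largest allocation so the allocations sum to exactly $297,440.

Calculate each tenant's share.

$121,980 shared equally gives $20,330 per tenant.
Remainder $175,460 by days (total 895): Unit 5B 58,813.41 → $58,810; Unit G1 42,737.74 → $42,740; Unit 2A 36,660.36 → $36,660; Unit 3B 3,528.80 → $3,530; Unit 1A 23,525.36 → $23,530; Unit 2C 10,194.32 → $10,190.
Totals: Unit 5B $20,330 + $58,810 = $79,140; Unit G1 $20,330 + $42,740 = $63,070; Unit 2A $20,330 + $36,660 = $56,990; Unit 3B $20,330 + $3,530 = $23,860; Unit 1A $20,330 + $23,530 = $43,860; Unit 2C $20,330 + $10,190 = $30,520.

Unit 5B: $79,140; Unit G1: $63,070; Unit 2A: $56,990; Unit 3B: $23,860; Unit 1A: $43,860; Unit 2C: $30,520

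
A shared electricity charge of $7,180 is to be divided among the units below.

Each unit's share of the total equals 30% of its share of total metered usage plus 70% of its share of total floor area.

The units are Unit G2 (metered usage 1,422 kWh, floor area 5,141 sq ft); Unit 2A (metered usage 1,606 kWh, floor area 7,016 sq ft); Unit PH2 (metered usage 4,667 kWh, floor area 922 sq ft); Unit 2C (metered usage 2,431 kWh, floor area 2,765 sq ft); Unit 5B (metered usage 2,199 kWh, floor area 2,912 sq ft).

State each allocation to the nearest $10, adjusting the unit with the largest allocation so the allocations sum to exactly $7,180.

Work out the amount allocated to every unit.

Unit G2: $1,630 | Unit 2A: $2,160 | Unit PH2: $1,060 | Unit 2C: $1,170 | Unit 5B: $1,160

Totals — metered usage 12,325, floor area 18,756.
Combined weights (30% metered usage + 70% floor area): Unit G2 0.2265; Unit 2A 0.3009; Unit PH2 0.1480; Unit 2C 0.1624; Unit 5B 0.1622.
Proportional shares: Unit G2 1,626.14; Unit 2A 2,160.74; Unit PH2 1,062.70; Unit 2C 1,165.79; Unit 5B 1,164.63.
At nearest $10: Unit G2 $1,630; Unit 2A $2,160; Unit PH2 $1,060; Unit 2C $1,170; Unit 5B $1,160. Sum = $7,180.
Rounded total matches; no reconciliation needed.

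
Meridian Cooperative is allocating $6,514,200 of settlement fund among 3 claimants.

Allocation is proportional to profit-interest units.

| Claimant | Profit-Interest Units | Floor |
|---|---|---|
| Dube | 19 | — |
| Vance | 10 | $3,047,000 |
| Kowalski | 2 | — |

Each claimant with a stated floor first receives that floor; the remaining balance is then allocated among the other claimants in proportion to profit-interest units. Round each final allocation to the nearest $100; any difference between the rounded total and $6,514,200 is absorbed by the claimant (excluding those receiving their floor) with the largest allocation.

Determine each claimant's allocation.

Guaranteed amounts: Vance $3,047,000. Remaining pool $3,467,200.
Remaining pool split over remaining profit-interest units 21: Dube 3,136,990.48 → $3,137,000; Kowalski 330,209.52 → $330,200.

Dube: $3,137,000 | Vance: $3,047,000 | Kowalski: $330,200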